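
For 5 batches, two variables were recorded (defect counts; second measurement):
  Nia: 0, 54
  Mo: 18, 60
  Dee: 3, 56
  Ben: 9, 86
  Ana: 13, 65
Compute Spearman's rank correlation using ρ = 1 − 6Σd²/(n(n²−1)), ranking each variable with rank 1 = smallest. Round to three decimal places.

0.600

Ranks of variable 1: 1, 5, 2, 3, 4
Ranks of variable 2: 1, 3, 2, 5, 4
d = r₁ − r₂: 0, 2, 0, -2, 0
d²: 0, 4, 0, 4, 0; Σd² = 8
ρ = 1 − 6·8/(5·24) = 1 − 48/120 = 0.600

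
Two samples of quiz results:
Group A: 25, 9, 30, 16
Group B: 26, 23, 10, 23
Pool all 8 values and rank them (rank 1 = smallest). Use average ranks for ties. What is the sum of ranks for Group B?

18

Sorted (ascending): 9, 10, 16, 23, 23, 25, 26, 30
The 2 values of 23 occupy positions 4–5 → average rank (4+5)/2 = 4.5.
Group B values → pooled ranks: 26→7, 23→4.5, 10→2, 23→4.5
Rank sum = 7 + 4.5 + 2 + 4.5 = 18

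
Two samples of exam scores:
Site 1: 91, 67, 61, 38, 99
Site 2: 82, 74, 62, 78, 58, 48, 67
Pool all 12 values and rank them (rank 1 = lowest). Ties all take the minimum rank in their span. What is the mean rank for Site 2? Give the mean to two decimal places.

Sorted (ascending): 38, 48, 58, 61, 62, 67, 67, 74, 78, 82, 91, 99
The 2 values of 67 occupy positions 6–7 → each gets rank 6.
Site 2 values → pooled ranks: 82→10, 74→8, 62→5, 78→9, 58→3, 48→2, 67→6
Mean rank = (10 + 8 + 5 + 9 + 3 + 2 + 6) / 7 = 6.14

6.14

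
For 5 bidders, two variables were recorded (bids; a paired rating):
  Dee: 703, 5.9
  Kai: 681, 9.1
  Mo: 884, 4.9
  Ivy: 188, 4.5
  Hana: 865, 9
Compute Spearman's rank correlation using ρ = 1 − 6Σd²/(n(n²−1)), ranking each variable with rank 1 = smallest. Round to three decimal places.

Ranks of variable 1: 3, 2, 5, 1, 4
Ranks of variable 2: 3, 5, 2, 1, 4
d = r₁ − r₂: 0, -3, 3, 0, 0
d²: 0, 9, 9, 0, 0; Σd² = 18
ρ = 1 − 6·18/(5·24) = 1 − 108/120 = 0.100

0.100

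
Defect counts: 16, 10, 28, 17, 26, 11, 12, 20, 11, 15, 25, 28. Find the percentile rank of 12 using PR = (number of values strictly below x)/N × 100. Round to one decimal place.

N = 12.
Strictly below 12: 3. Equal to 12: 1.
PR = 3/12 × 100 = 25.0

25.0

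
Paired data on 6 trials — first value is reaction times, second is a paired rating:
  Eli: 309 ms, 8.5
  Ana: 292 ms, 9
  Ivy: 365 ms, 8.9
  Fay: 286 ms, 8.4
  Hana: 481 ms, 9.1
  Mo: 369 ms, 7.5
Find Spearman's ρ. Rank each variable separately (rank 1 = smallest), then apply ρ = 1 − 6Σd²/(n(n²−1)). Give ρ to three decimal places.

Ranks of variable 1: 3, 2, 4, 1, 6, 5
Ranks of variable 2: 3, 5, 4, 2, 6, 1
d = r₁ − r₂: 0, -3, 0, -1, 0, 4
d²: 0, 9, 0, 1, 0, 16; Σd² = 26
ρ = 1 − 6·26/(6·35) = 1 − 156/210 = 0.257

0.257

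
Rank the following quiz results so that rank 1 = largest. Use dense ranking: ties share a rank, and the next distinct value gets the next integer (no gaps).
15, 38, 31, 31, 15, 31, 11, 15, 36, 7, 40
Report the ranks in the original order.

Sorted (descending): 40, 38, 36, 31, 31, 31, 15, 15, 15, 11, 7
The 3 values of 31 share dense rank 4.
The 3 values of 15 share dense rank 5.
Remaining distinct values take the next consecutive integers.

5, 2, 4, 4, 5, 4, 6, 5, 3, 7, 1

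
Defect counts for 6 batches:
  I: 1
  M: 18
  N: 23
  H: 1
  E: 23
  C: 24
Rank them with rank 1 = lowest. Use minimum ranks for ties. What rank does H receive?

Sorted (ascending): 1, 1, 18, 23, 23, 24
The 2 values of 1 occupy positions 1–2 → each gets rank 1.
The 2 values of 23 occupy positions 4–5 → each gets rank 4.
H has value 1 → rank 1.

1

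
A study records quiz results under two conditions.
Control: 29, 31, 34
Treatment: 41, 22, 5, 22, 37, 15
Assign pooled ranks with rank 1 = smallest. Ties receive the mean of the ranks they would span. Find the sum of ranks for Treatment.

27

Sorted (ascending): 5, 15, 22, 22, 29, 31, 34, 37, 41
The 2 values of 22 occupy positions 3–4 → average rank (3+4)/2 = 3.5.
Treatment values → pooled ranks: 41→9, 22→3.5, 5→1, 22→3.5, 37→8, 15→2
Rank sum = 9 + 3.5 + 1 + 3.5 + 8 + 2 = 27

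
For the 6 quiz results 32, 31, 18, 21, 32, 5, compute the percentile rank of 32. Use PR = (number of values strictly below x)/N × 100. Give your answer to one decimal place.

66.7

N = 6.
Strictly below 32: 4. Equal to 32: 2.
PR = 4/6 × 100 = 66.7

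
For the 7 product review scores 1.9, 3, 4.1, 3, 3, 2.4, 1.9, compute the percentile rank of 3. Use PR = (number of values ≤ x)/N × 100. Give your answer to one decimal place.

N = 7.
Strictly below 3: 3. Equal to 3: 3.
PR = 6/7 × 100 = 85.7

85.7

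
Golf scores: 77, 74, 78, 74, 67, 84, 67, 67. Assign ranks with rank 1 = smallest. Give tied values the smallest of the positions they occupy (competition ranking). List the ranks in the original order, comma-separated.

6, 4, 7, 4, 1, 8, 1, 1

Sorted (ascending): 67, 67, 67, 74, 74, 77, 78, 84
The 3 values of 67 occupy positions 1–3 → each gets rank 1.
The 2 values of 74 occupy positions 4–5 → each gets rank 4.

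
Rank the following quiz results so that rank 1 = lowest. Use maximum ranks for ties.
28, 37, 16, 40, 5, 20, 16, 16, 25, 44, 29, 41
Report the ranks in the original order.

Sorted (ascending): 5, 16, 16, 16, 20, 25, 28, 29, 37, 40, 41, 44
The 3 values of 16 occupy positions 2–4 → each gets rank 4.

7, 9, 4, 10, 1, 5, 4, 4, 6, 12, 8, 11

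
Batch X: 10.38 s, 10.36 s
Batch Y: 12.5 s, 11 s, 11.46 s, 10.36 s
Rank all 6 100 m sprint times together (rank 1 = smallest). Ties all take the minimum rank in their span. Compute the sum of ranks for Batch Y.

16

Sorted (ascending): 10.36, 10.36, 10.38, 11, 11.46, 12.5
The 2 values of 10.36 occupy positions 1–2 → each gets rank 1.
Batch Y values → pooled ranks: 12.5→6, 11→4, 11.46→5, 10.36→1
Rank sum = 6 + 4 + 5 + 1 = 16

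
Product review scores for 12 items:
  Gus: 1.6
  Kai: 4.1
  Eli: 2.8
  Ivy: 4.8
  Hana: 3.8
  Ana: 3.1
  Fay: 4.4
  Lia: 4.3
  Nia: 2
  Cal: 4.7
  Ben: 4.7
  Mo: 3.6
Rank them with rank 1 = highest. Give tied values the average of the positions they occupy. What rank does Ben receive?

2.5

Sorted (descending): 4.8, 4.7, 4.7, 4.4, 4.3, 4.1, 3.8, 3.6, 3.1, 2.8, 2, 1.6
The 2 values of 4.7 occupy positions 2–3 → average rank (2+3)/2 = 2.5.
Ben has value 4.7 → rank 2.5.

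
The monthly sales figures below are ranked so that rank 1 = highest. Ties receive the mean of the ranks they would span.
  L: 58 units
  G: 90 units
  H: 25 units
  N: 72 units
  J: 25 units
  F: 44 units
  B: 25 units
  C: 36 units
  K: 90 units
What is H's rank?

8

Sorted (descending): 90, 90, 72, 58, 44, 36, 25, 25, 25
The 2 values of 90 occupy positions 1–2 → average rank (1+2)/2 = 1.5.
The 3 values of 25 occupy positions 7–9 → average rank 8.
H has value 25 units → rank 8.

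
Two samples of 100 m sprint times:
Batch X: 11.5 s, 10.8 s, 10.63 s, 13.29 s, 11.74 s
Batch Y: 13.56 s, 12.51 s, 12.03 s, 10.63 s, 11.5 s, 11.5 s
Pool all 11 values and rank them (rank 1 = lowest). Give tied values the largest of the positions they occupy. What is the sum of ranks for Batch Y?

Sorted (ascending): 10.63, 10.63, 10.8, 11.5, 11.5, 11.5, 11.74, 12.03, 12.51, 13.29, 13.56
The 2 values of 10.63 occupy positions 1–2 → each gets rank 2.
The 3 values of 11.5 occupy positions 4–6 → each gets rank 6.
Batch Y values → pooled ranks: 13.56→11, 12.51→9, 12.03→8, 10.63→2, 11.5→6, 11.5→6
Rank sum = 11 + 9 + 8 + 2 + 6 + 6 = 42

42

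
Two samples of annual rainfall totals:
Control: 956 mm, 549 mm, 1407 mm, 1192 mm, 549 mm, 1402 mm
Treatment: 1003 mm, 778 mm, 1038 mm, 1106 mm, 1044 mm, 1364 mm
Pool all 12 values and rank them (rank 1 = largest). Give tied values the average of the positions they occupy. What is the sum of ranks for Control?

39

Sorted (descending): 1407, 1402, 1364, 1192, 1106, 1044, 1038, 1003, 956, 778, 549, 549
The 2 values of 549 occupy positions 11–12 → average rank (11+12)/2 = 11.5.
Control values → pooled ranks: 956→9, 549→11.5, 1407→1, 1192→4, 549→11.5, 1402→2
Rank sum = 9 + 11.5 + 1 + 4 + 11.5 + 2 = 39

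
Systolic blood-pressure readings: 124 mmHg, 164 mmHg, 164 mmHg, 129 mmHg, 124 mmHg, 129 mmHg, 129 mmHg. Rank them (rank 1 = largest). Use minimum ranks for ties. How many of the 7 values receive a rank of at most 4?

5

Sorted (descending): 164, 164, 129, 129, 129, 124, 124
The 2 values of 164 occupy positions 1–2 → each gets rank 1.
The 3 values of 129 occupy positions 3–5 → each gets rank 3.
The 2 values of 124 occupy positions 6–7 → each gets rank 6.
Ranks ≤ 4: {1, 1, 3, 3, 3} → 5 values.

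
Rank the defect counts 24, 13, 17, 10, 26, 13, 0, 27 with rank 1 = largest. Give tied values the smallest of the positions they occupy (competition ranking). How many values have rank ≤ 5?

Sorted (descending): 27, 26, 24, 17, 13, 13, 10, 0
The 2 values of 13 occupy positions 5–6 → each gets rank 5.
Ranks ≤ 5: {1, 2, 3, 4, 5, 5} → 6 values.

6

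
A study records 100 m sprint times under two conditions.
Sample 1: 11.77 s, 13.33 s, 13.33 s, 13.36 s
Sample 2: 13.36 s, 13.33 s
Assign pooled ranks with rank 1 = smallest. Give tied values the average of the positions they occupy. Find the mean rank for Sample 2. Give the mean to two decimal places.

Sorted (ascending): 11.77, 13.33, 13.33, 13.33, 13.36, 13.36
The 3 values of 13.33 occupy positions 2–4 → average rank 3.
The 2 values of 13.36 occupy positions 5–6 → average rank (5+6)/2 = 5.5.
Sample 2 values → pooled ranks: 13.36→5.5, 13.33→3
Mean rank = (5.5 + 3) / 2 = 4.25

4.25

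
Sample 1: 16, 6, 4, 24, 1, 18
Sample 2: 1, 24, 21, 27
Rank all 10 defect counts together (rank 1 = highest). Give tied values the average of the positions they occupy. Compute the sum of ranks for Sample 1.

Sorted (descending): 27, 24, 24, 21, 18, 16, 6, 4, 1, 1
The 2 values of 24 occupy positions 2–3 → average rank (2+3)/2 = 2.5.
The 2 values of 1 occupy positions 9–10 → average rank (9+10)/2 = 9.5.
Sample 1 values → pooled ranks: 16→6, 6→7, 4→8, 24→2.5, 1→9.5, 18→5
Rank sum = 6 + 7 + 8 + 2.5 + 9.5 + 5 = 38

38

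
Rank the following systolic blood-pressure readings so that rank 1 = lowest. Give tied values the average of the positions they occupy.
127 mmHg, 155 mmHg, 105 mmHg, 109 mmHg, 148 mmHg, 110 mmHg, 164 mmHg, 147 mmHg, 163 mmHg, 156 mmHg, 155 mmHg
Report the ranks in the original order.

Sorted (ascending): 105, 109, 110, 127, 147, 148, 155, 155, 156, 163, 164
The 2 values of 155 occupy positions 7–8 → average rank (7+8)/2 = 7.5.

4, 7.5, 1, 2, 6, 3, 11, 5, 10, 9, 7.5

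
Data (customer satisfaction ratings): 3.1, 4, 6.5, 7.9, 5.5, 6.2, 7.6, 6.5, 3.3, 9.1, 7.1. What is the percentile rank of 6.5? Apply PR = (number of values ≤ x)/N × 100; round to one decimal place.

N = 11.
Strictly below 6.5: 5. Equal to 6.5: 2.
PR = 7/11 × 100 = 63.6

63.6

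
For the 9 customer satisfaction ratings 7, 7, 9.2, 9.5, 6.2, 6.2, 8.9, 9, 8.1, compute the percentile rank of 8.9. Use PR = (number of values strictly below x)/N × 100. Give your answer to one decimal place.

55.6

N = 9.
Strictly below 8.9: 5. Equal to 8.9: 1.
PR = 5/9 × 100 = 55.6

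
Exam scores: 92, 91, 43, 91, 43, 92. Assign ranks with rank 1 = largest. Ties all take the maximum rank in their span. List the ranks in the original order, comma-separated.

Sorted (descending): 92, 92, 91, 91, 43, 43
The 2 values of 92 occupy positions 1–2 → each gets rank 2.
The 2 values of 91 occupy positions 3–4 → each gets rank 4.
The 2 values of 43 occupy positions 5–6 → each gets rank 6.

2, 4, 6, 4, 6, 2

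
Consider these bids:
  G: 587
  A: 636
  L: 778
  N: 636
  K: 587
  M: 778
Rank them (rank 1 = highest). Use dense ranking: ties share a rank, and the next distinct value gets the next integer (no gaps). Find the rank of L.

Sorted (descending): 778, 778, 636, 636, 587, 587
The 2 values of 778 share dense rank 1.
The 2 values of 636 share dense rank 2.
The 2 values of 587 share dense rank 3.
L has value 778 → rank 1.

1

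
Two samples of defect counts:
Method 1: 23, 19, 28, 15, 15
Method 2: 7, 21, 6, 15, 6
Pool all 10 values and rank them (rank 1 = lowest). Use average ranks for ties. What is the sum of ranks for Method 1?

36

Sorted (ascending): 6, 6, 7, 15, 15, 15, 19, 21, 23, 28
The 2 values of 6 occupy positions 1–2 → average rank (1+2)/2 = 1.5.
The 3 values of 15 occupy positions 4–6 → average rank 5.
Method 1 values → pooled ranks: 23→9, 19→7, 28→10, 15→5, 15→5
Rank sum = 9 + 7 + 10 + 5 + 5 = 36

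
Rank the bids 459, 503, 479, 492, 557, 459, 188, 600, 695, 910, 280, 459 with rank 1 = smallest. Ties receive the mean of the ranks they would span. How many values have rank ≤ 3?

Sorted (ascending): 188, 280, 459, 459, 459, 479, 492, 503, 557, 600, 695, 910
The 3 values of 459 occupy positions 3–5 → average rank 4.
Ranks ≤ 3: {1, 2} → 2 values.

2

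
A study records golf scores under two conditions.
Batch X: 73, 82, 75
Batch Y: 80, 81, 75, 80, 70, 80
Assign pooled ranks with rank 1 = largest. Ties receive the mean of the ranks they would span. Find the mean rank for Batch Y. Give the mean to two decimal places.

4.92

Sorted (descending): 82, 81, 80, 80, 80, 75, 75, 73, 70
The 3 values of 80 occupy positions 3–5 → average rank 4.
The 2 values of 75 occupy positions 6–7 → average rank (6+7)/2 = 6.5.
Batch Y values → pooled ranks: 80→4, 81→2, 75→6.5, 80→4, 70→9, 80→4
Mean rank = (4 + 2 + 6.5 + 4 + 9 + 4) / 6 = 4.92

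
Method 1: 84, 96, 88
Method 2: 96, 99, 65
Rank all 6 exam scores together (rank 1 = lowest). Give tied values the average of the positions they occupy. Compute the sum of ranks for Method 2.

11.5

Sorted (ascending): 65, 84, 88, 96, 96, 99
The 2 values of 96 occupy positions 4–5 → average rank (4+5)/2 = 4.5.
Method 2 values → pooled ranks: 96→4.5, 99→6, 65→1
Rank sum = 4.5 + 6 + 1 = 11.5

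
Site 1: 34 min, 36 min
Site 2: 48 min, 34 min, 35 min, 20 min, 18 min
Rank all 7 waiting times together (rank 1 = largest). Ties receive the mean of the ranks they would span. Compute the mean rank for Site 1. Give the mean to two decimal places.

3.25

Sorted (descending): 48, 36, 35, 34, 34, 20, 18
The 2 values of 34 occupy positions 4–5 → average rank (4+5)/2 = 4.5.
Site 1 values → pooled ranks: 34→4.5, 36→2
Mean rank = (4.5 + 2) / 2 = 3.25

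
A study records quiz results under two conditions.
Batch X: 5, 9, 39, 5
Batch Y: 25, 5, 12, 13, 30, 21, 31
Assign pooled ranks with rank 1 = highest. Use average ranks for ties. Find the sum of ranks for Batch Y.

Sorted (descending): 39, 31, 30, 25, 21, 13, 12, 9, 5, 5, 5
The 3 values of 5 occupy positions 9–11 → average rank 10.
Batch Y values → pooled ranks: 25→4, 5→10, 12→7, 13→6, 30→3, 21→5, 31→2
Rank sum = 4 + 10 + 7 + 6 + 3 + 5 + 2 = 37

37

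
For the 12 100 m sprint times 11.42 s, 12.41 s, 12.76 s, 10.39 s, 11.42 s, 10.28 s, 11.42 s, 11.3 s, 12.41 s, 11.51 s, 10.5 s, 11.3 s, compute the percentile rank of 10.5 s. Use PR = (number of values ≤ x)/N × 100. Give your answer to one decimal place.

25.0

N = 12.
Strictly below 10.5: 2. Equal to 10.5: 1.
PR = 3/12 × 100 = 25.0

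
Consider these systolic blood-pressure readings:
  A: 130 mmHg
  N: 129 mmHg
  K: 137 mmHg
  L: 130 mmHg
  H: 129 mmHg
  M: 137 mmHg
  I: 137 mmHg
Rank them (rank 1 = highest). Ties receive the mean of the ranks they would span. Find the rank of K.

2

Sorted (descending): 137, 137, 137, 130, 130, 129, 129
The 3 values of 137 occupy positions 1–3 → average rank 2.
The 2 values of 130 occupy positions 4–5 → average rank (4+5)/2 = 4.5.
The 2 values of 129 occupy positions 6–7 → average rank (6+7)/2 = 6.5.
K has value 137 mmHg → rank 2.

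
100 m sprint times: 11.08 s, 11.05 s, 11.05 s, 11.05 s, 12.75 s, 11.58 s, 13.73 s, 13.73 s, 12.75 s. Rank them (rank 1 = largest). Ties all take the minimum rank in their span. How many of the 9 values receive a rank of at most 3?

4

Sorted (descending): 13.73, 13.73, 12.75, 12.75, 11.58, 11.08, 11.05, 11.05, 11.05
The 2 values of 13.73 occupy positions 1–2 → each gets rank 1.
The 2 values of 12.75 occupy positions 3–4 → each gets rank 3.
The 3 values of 11.05 occupy positions 7–9 → each gets rank 7.
Ranks ≤ 3: {1, 1, 3, 3} → 4 values.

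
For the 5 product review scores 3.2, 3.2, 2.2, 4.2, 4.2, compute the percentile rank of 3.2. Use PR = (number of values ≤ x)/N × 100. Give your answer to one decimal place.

N = 5.
Strictly below 3.2: 1. Equal to 3.2: 2.
PR = 3/5 × 100 = 60.0

60.0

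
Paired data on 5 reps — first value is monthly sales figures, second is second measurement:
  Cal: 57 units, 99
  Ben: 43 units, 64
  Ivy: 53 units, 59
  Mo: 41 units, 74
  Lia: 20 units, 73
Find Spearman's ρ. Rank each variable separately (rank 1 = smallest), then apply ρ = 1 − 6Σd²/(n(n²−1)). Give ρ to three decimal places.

Ranks of variable 1: 5, 3, 4, 2, 1
Ranks of variable 2: 5, 2, 1, 4, 3
d = r₁ − r₂: 0, 1, 3, -2, -2
d²: 0, 1, 9, 4, 4; Σd² = 18
ρ = 1 − 6·18/(5·24) = 1 − 108/120 = 0.100

0.100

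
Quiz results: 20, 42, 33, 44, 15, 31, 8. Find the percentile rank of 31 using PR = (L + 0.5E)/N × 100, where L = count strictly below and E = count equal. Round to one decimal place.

50.0

N = 7.
Strictly below 31: 3. Equal to 31: 1.
PR = (3 + 0.5·1)/7 × 100 = 50.0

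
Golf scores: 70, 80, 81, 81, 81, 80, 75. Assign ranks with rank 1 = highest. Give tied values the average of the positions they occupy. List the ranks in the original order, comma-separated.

Sorted (descending): 81, 81, 81, 80, 80, 75, 70
The 3 values of 81 occupy positions 1–3 → average rank 2.
The 2 values of 80 occupy positions 4–5 → average rank (4+5)/2 = 4.5.

7, 4.5, 2, 2, 2, 4.5, 6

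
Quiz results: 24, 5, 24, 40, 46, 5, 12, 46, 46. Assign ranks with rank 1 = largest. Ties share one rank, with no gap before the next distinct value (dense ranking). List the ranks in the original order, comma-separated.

Sorted (descending): 46, 46, 46, 40, 24, 24, 12, 5, 5
The 3 values of 46 share dense rank 1.
The 2 values of 24 share dense rank 3.
The 2 values of 5 share dense rank 5.
Remaining distinct values take the next consecutive integers.

3, 5, 3, 2, 1, 5, 4, 1, 1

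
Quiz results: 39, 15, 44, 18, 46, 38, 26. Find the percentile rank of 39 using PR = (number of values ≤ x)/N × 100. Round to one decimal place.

N = 7.
Strictly below 39: 4. Equal to 39: 1.
PR = 5/7 × 100 = 71.4

71.4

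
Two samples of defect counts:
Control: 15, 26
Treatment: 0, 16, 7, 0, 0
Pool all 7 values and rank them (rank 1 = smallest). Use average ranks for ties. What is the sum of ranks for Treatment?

16

Sorted (ascending): 0, 0, 0, 7, 15, 16, 26
The 3 values of 0 occupy positions 1–3 → average rank 2.
Treatment values → pooled ranks: 0→2, 16→6, 7→4, 0→2, 0→2
Rank sum = 2 + 6 + 4 + 2 + 2 = 16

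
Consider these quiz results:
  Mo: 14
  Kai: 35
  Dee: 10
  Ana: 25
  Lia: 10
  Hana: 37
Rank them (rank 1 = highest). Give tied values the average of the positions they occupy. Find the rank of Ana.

3

Sorted (descending): 37, 35, 25, 14, 10, 10
The 2 values of 10 occupy positions 5–6 → average rank (5+6)/2 = 5.5.
Ana has value 25 → rank 3.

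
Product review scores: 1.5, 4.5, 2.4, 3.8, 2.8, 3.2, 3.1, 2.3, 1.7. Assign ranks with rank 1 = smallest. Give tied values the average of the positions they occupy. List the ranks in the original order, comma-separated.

Sorted (ascending): 1.5, 1.7, 2.3, 2.4, 2.8, 3.1, 3.2, 3.8, 4.5
No ties — each value takes its position as its rank.

1, 9, 4, 8, 5, 7, 6, 3, 2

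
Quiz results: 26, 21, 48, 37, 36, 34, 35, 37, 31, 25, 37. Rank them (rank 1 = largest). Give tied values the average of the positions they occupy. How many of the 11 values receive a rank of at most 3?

Sorted (descending): 48, 37, 37, 37, 36, 35, 34, 31, 26, 25, 21
The 3 values of 37 occupy positions 2–4 → average rank 3.
Ranks ≤ 3: {1, 3, 3, 3} → 4 values.

4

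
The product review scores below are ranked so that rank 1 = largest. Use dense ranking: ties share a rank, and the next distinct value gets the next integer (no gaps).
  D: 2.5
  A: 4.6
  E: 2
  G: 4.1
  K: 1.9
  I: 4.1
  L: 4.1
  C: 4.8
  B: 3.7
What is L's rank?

3

Sorted (descending): 4.8, 4.6, 4.1, 4.1, 4.1, 3.7, 2.5, 2, 1.9
The 3 values of 4.1 share dense rank 3.
Remaining distinct values take the next consecutive integers.
L has value 4.1 → rank 3.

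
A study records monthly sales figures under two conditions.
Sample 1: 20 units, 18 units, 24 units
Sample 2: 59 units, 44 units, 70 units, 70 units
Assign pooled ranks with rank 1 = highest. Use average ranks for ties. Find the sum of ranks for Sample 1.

18

Sorted (descending): 70, 70, 59, 44, 24, 20, 18
The 2 values of 70 occupy positions 1–2 → average rank (1+2)/2 = 1.5.
Sample 1 values → pooled ranks: 20→6, 18→7, 24→5
Rank sum = 6 + 7 + 5 = 18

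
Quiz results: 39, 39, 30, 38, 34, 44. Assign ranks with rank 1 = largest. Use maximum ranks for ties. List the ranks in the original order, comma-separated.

Sorted (descending): 44, 39, 39, 38, 34, 30
The 2 values of 39 occupy positions 2–3 → each gets rank 3.

3, 3, 6, 4, 5, 1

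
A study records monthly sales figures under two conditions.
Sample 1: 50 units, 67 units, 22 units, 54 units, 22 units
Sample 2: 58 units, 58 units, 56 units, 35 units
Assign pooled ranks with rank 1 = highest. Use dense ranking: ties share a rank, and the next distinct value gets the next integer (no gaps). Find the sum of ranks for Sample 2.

13

Sorted (descending): 67, 58, 58, 56, 54, 50, 35, 22, 22
The 2 values of 58 share dense rank 2.
The 2 values of 22 share dense rank 7.
Remaining distinct values take the next consecutive integers.
Sample 2 values → pooled ranks: 58→2, 58→2, 56→3, 35→6
Rank sum = 2 + 2 + 3 + 6 = 13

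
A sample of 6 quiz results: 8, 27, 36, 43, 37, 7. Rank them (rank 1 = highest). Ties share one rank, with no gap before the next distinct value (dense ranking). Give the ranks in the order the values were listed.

Sorted (descending): 43, 37, 36, 27, 8, 7
No ties — each value takes its position as its rank.

5, 4, 3, 1, 2, 6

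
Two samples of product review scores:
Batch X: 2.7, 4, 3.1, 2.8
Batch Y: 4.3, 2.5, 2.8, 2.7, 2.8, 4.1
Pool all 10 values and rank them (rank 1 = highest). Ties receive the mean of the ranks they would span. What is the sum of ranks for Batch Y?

Sorted (descending): 4.3, 4.1, 4, 3.1, 2.8, 2.8, 2.8, 2.7, 2.7, 2.5
The 3 values of 2.8 occupy positions 5–7 → average rank 6.
The 2 values of 2.7 occupy positions 8–9 → average rank (8+9)/2 = 8.5.
Batch Y values → pooled ranks: 4.3→1, 2.5→10, 2.8→6, 2.7→8.5, 2.8→6, 4.1→2
Rank sum = 1 + 10 + 6 + 8.5 + 6 + 2 = 33.5

33.5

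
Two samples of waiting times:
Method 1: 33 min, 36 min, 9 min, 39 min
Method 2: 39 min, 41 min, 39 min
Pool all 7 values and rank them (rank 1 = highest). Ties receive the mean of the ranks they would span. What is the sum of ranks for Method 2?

Sorted (descending): 41, 39, 39, 39, 36, 33, 9
The 3 values of 39 occupy positions 2–4 → average rank 3.
Method 2 values → pooled ranks: 39→3, 41→1, 39→3
Rank sum = 3 + 1 + 3 = 7

7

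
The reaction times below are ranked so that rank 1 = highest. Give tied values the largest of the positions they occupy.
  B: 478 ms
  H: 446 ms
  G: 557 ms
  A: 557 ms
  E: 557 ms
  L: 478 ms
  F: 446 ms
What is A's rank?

3

Sorted (descending): 557, 557, 557, 478, 478, 446, 446
The 3 values of 557 occupy positions 1–3 → each gets rank 3.
The 2 values of 478 occupy positions 4–5 → each gets rank 5.
The 2 values of 446 occupy positions 6–7 → each gets rank 7.
A has value 557 ms → rank 3.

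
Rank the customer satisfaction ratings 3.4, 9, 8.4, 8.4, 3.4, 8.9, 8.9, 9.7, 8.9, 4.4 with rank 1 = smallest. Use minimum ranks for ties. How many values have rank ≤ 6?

8

Sorted (ascending): 3.4, 3.4, 4.4, 8.4, 8.4, 8.9, 8.9, 8.9, 9, 9.7
The 2 values of 3.4 occupy positions 1–2 → each gets rank 1.
The 2 values of 8.4 occupy positions 4–5 → each gets rank 4.
The 3 values of 8.9 occupy positions 6–8 → each gets rank 6.
Ranks ≤ 6: {1, 1, 3, 4, 4, 6, 6, 6} → 8 values.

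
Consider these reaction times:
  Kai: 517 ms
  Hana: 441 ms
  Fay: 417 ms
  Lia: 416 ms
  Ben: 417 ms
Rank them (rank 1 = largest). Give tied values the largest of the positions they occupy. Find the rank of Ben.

Sorted (descending): 517, 441, 417, 417, 416
The 2 values of 417 occupy positions 3–4 → each gets rank 4.
Ben has value 417 ms → rank 4.

4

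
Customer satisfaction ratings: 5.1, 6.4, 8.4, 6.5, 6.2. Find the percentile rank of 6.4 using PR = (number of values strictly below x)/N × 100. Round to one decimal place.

N = 5.
Strictly below 6.4: 2. Equal to 6.4: 1.
PR = 2/5 × 100 = 40.0

40.0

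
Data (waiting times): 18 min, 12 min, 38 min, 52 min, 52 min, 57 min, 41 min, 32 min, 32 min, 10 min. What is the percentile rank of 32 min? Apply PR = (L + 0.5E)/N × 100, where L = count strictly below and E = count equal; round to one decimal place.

N = 10.
Strictly below 32: 3. Equal to 32: 2.
PR = (3 + 0.5·2)/10 × 100 = 40.0

40.0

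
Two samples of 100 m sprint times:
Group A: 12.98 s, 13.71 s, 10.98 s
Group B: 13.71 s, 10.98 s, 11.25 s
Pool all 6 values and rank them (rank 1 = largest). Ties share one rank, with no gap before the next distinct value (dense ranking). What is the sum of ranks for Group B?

Sorted (descending): 13.71, 13.71, 12.98, 11.25, 10.98, 10.98
The 2 values of 13.71 share dense rank 1.
The 2 values of 10.98 share dense rank 4.
Remaining distinct values take the next consecutive integers.
Group B values → pooled ranks: 13.71→1, 10.98→4, 11.25→3
Rank sum = 1 + 4 + 3 = 8

8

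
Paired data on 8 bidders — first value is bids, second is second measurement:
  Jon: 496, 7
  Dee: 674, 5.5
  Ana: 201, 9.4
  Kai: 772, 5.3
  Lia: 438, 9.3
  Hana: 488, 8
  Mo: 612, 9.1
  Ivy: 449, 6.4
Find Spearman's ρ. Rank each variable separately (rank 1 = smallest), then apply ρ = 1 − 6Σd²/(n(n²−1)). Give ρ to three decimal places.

Ranks of variable 1: 5, 7, 1, 8, 2, 4, 6, 3
Ranks of variable 2: 4, 2, 8, 1, 7, 5, 6, 3
d = r₁ − r₂: 1, 5, -7, 7, -5, -1, 0, 0
d²: 1, 25, 49, 49, 25, 1, 0, 0; Σd² = 150
ρ = 1 − 6·150/(8·63) = 1 − 900/504 = -0.786

-0.786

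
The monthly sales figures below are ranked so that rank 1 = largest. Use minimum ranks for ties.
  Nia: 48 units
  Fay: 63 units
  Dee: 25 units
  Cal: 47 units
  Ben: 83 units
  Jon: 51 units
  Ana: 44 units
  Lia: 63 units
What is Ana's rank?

Sorted (descending): 83, 63, 63, 51, 48, 47, 44, 25
The 2 values of 63 occupy positions 2–3 → each gets rank 2.
Ana has value 44 units → rank 7.

7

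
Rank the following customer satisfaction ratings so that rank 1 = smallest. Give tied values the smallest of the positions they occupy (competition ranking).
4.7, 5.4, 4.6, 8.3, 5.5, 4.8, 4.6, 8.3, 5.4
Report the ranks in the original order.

Sorted (ascending): 4.6, 4.6, 4.7, 4.8, 5.4, 5.4, 5.5, 8.3, 8.3
The 2 values of 4.6 occupy positions 1–2 → each gets rank 1.
The 2 values of 5.4 occupy positions 5–6 → each gets rank 5.
The 2 values of 8.3 occupy positions 8–9 → each gets rank 8.

3, 5, 1, 8, 7, 4, 1, 8, 5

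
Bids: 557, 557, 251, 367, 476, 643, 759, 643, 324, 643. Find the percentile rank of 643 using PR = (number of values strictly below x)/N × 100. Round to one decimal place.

N = 10.
Strictly below 643: 6. Equal to 643: 3.
PR = 6/10 × 100 = 60.0

60.0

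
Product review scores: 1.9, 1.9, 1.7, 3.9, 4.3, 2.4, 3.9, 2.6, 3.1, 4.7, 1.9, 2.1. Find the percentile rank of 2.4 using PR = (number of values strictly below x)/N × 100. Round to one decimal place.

N = 12.
Strictly below 2.4: 5. Equal to 2.4: 1.
PR = 5/12 × 100 = 41.7

41.7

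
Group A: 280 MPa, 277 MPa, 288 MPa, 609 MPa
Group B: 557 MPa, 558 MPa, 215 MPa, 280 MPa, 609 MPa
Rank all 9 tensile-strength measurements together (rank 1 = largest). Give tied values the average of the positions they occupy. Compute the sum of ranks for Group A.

21

Sorted (descending): 609, 609, 558, 557, 288, 280, 280, 277, 215
The 2 values of 609 occupy positions 1–2 → average rank (1+2)/2 = 1.5.
The 2 values of 280 occupy positions 6–7 → average rank (6+7)/2 = 6.5.
Group A values → pooled ranks: 280→6.5, 277→8, 288→5, 609→1.5
Rank sum = 6.5 + 8 + 5 + 1.5 = 21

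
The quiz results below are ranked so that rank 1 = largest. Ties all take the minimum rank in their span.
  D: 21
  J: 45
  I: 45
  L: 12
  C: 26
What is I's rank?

Sorted (descending): 45, 45, 26, 21, 12
The 2 values of 45 occupy positions 1–2 → each gets rank 1.
I has value 45 → rank 1.

1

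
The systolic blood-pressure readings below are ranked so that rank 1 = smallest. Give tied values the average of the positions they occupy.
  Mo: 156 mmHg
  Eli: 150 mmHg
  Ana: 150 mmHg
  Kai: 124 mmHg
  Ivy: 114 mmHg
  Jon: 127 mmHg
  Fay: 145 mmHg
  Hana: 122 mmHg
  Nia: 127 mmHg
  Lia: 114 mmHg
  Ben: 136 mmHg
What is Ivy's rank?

Sorted (ascending): 114, 114, 122, 124, 127, 127, 136, 145, 150, 150, 156
The 2 values of 114 occupy positions 1–2 → average rank (1+2)/2 = 1.5.
The 2 values of 127 occupy positions 5–6 → average rank (5+6)/2 = 5.5.
The 2 values of 150 occupy positions 9–10 → average rank (9+10)/2 = 9.5.
Ivy has value 114 mmHg → rank 1.5.

1.5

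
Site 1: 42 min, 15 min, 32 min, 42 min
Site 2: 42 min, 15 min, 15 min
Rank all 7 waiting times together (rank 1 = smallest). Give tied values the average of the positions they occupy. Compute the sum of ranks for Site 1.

Sorted (ascending): 15, 15, 15, 32, 42, 42, 42
The 3 values of 15 occupy positions 1–3 → average rank 2.
The 3 values of 42 occupy positions 5–7 → average rank 6.
Site 1 values → pooled ranks: 42→6, 15→2, 32→4, 42→6
Rank sum = 6 + 2 + 4 + 6 = 18

18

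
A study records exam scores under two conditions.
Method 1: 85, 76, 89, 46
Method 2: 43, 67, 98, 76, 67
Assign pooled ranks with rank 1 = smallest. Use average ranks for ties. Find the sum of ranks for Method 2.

22.5

Sorted (ascending): 43, 46, 67, 67, 76, 76, 85, 89, 98
The 2 values of 67 occupy positions 3–4 → average rank (3+4)/2 = 3.5.
The 2 values of 76 occupy positions 5–6 → average rank (5+6)/2 = 5.5.
Method 2 values → pooled ranks: 43→1, 67→3.5, 98→9, 76→5.5, 67→3.5
Rank sum = 1 + 3.5 + 9 + 5.5 + 3.5 = 22.5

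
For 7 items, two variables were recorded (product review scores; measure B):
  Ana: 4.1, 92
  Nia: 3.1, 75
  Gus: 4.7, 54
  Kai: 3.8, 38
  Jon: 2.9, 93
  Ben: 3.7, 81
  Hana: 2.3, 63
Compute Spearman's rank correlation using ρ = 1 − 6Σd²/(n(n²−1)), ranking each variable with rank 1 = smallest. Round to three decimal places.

-0.286

Ranks of variable 1: 6, 3, 7, 5, 2, 4, 1
Ranks of variable 2: 6, 4, 2, 1, 7, 5, 3
d = r₁ − r₂: 0, -1, 5, 4, -5, -1, -2
d²: 0, 1, 25, 16, 25, 1, 4; Σd² = 72
ρ = 1 − 6·72/(7·48) = 1 − 432/336 = -0.286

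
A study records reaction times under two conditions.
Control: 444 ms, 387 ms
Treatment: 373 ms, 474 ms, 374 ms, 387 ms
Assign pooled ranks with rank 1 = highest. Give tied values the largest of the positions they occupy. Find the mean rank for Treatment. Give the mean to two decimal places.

Sorted (descending): 474, 444, 387, 387, 374, 373
The 2 values of 387 occupy positions 3–4 → each gets rank 4.
Treatment values → pooled ranks: 373→6, 474→1, 374→5, 387→4
Mean rank = (6 + 1 + 5 + 4) / 4 = 4.00

4.00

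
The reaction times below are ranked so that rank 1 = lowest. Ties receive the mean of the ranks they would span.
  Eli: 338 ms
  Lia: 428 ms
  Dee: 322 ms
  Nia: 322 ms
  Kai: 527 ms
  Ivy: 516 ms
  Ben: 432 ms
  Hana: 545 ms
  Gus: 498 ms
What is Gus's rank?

6

Sorted (ascending): 322, 322, 338, 428, 432, 498, 516, 527, 545
The 2 values of 322 occupy positions 1–2 → average rank (1+2)/2 = 1.5.
Gus has value 498 ms → rank 6.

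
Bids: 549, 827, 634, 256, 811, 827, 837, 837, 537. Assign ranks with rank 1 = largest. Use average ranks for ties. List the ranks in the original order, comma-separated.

Sorted (descending): 837, 837, 827, 827, 811, 634, 549, 537, 256
The 2 values of 837 occupy positions 1–2 → average rank (1+2)/2 = 1.5.
The 2 values of 827 occupy positions 3–4 → average rank (3+4)/2 = 3.5.

7, 3.5, 6, 9, 5, 3.5, 1.5, 1.5, 8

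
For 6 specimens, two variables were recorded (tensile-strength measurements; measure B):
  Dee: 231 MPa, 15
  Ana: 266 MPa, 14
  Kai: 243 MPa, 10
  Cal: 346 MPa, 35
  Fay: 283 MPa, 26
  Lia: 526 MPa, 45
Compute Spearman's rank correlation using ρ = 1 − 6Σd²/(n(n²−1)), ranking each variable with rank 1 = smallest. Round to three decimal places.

0.829

Ranks of variable 1: 1, 3, 2, 5, 4, 6
Ranks of variable 2: 3, 2, 1, 5, 4, 6
d = r₁ − r₂: -2, 1, 1, 0, 0, 0
d²: 4, 1, 1, 0, 0, 0; Σd² = 6
ρ = 1 − 6·6/(6·35) = 1 − 36/210 = 0.829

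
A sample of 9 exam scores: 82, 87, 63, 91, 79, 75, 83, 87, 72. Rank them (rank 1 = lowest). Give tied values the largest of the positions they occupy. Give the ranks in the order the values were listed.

5, 8, 1, 9, 4, 3, 6, 8, 2

Sorted (ascending): 63, 72, 75, 79, 82, 83, 87, 87, 91
The 2 values of 87 occupy positions 7–8 → each gets rank 8.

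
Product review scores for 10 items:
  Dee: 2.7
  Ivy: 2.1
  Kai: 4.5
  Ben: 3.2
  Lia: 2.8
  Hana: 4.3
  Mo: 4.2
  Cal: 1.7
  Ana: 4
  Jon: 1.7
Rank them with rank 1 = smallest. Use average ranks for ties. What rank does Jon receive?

Sorted (ascending): 1.7, 1.7, 2.1, 2.7, 2.8, 3.2, 4, 4.2, 4.3, 4.5
The 2 values of 1.7 occupy positions 1–2 → average rank (1+2)/2 = 1.5.
Jon has value 1.7 → rank 1.5.

1.5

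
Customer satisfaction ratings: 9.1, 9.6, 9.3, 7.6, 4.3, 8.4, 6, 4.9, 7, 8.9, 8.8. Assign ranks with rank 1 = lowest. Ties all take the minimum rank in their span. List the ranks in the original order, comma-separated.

Sorted (ascending): 4.3, 4.9, 6, 7, 7.6, 8.4, 8.8, 8.9, 9.1, 9.3, 9.6
No ties — each value takes its position as its rank.

9, 11, 10, 5, 1, 6, 3, 2, 4, 8, 7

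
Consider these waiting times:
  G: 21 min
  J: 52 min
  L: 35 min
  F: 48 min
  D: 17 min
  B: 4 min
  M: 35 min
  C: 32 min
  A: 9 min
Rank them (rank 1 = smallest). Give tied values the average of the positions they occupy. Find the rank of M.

Sorted (ascending): 4, 9, 17, 21, 32, 35, 35, 48, 52
The 2 values of 35 occupy positions 6–7 → average rank (6+7)/2 = 6.5.
M has value 35 min → rank 6.5.

6.5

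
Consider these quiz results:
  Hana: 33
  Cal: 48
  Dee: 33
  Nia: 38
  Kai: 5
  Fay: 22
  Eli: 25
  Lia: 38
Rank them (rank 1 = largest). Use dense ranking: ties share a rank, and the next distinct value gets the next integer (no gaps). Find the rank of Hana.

3

Sorted (descending): 48, 38, 38, 33, 33, 25, 22, 5
The 2 values of 38 share dense rank 2.
The 2 values of 33 share dense rank 3.
Remaining distinct values take the next consecutive integers.
Hana has value 33 → rank 3.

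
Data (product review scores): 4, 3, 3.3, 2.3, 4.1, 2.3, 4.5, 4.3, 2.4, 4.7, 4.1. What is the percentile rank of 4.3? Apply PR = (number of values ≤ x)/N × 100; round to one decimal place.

N = 11.
Strictly below 4.3: 8. Equal to 4.3: 1.
PR = 9/11 × 100 = 81.8

81.8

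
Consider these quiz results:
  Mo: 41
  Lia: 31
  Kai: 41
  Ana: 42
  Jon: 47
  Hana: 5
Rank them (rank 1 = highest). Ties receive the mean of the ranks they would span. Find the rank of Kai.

3.5

Sorted (descending): 47, 42, 41, 41, 31, 5
The 2 values of 41 occupy positions 3–4 → average rank (3+4)/2 = 3.5.
Kai has value 41 → rank 3.5.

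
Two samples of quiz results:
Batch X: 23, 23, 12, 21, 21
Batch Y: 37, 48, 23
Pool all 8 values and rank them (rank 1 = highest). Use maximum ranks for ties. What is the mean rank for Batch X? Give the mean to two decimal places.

Sorted (descending): 48, 37, 23, 23, 23, 21, 21, 12
The 3 values of 23 occupy positions 3–5 → each gets rank 5.
The 2 values of 21 occupy positions 6–7 → each gets rank 7.
Batch X values → pooled ranks: 23→5, 23→5, 12→8, 21→7, 21→7
Mean rank = (5 + 5 + 8 + 7 + 7) / 5 = 6.40

6.40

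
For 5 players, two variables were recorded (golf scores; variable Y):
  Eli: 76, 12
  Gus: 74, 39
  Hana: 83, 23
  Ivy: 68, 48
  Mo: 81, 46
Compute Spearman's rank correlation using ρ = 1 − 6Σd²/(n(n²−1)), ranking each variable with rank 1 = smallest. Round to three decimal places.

-0.500

Ranks of variable 1: 3, 2, 5, 1, 4
Ranks of variable 2: 1, 3, 2, 5, 4
d = r₁ − r₂: 2, -1, 3, -4, 0
d²: 4, 1, 9, 16, 0; Σd² = 30
ρ = 1 − 6·30/(5·24) = 1 − 180/120 = -0.500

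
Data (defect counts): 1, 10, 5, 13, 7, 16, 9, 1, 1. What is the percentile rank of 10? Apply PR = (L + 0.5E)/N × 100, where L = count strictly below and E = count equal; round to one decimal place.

72.2

N = 9.
Strictly below 10: 6. Equal to 10: 1.
PR = (6 + 0.5·1)/9 × 100 = 72.2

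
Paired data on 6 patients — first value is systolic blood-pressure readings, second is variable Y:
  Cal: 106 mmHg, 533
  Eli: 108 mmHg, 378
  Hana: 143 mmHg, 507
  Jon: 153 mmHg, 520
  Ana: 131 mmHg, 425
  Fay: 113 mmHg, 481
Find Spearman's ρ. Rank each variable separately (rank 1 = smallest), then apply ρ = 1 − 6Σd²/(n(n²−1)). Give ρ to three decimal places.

0.086

Ranks of variable 1: 1, 2, 5, 6, 4, 3
Ranks of variable 2: 6, 1, 4, 5, 2, 3
d = r₁ − r₂: -5, 1, 1, 1, 2, 0
d²: 25, 1, 1, 1, 4, 0; Σd² = 32
ρ = 1 − 6·32/(6·35) = 1 − 192/210 = 0.086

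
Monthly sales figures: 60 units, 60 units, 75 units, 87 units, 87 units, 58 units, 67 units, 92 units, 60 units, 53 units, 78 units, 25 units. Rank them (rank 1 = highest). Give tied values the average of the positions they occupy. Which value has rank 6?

67

Sorted (descending): 92, 87, 87, 78, 75, 67, 60, 60, 60, 58, 53, 25
The 2 values of 87 occupy positions 2–3 → average rank (2+3)/2 = 2.5.
The 3 values of 60 occupy positions 7–9 → average rank 8.
Rank 6 → value 67.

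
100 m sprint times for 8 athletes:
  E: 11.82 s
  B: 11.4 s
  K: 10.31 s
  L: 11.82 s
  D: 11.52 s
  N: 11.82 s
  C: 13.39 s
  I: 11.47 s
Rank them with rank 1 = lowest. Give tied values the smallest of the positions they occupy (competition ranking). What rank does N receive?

Sorted (ascending): 10.31, 11.4, 11.47, 11.52, 11.82, 11.82, 11.82, 13.39
The 3 values of 11.82 occupy positions 5–7 → each gets rank 5.
N has value 11.82 s → rank 5.

5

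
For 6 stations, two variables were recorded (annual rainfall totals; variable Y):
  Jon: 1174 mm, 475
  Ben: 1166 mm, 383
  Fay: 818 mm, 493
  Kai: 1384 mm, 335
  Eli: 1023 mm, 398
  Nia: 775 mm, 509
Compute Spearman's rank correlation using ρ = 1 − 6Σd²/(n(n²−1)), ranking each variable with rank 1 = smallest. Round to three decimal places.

-0.829

Ranks of variable 1: 5, 4, 2, 6, 3, 1
Ranks of variable 2: 4, 2, 5, 1, 3, 6
d = r₁ − r₂: 1, 2, -3, 5, 0, -5
d²: 1, 4, 9, 25, 0, 25; Σd² = 64
ρ = 1 − 6·64/(6·35) = 1 − 384/210 = -0.829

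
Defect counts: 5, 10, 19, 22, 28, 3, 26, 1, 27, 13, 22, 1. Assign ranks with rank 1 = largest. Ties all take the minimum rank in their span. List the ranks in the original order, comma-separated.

9, 8, 6, 4, 1, 10, 3, 11, 2, 7, 4, 11

Sorted (descending): 28, 27, 26, 22, 22, 19, 13, 10, 5, 3, 1, 1
The 2 values of 22 occupy positions 4–5 → each gets rank 4.
The 2 values of 1 occupy positions 11–12 → each gets rank 11.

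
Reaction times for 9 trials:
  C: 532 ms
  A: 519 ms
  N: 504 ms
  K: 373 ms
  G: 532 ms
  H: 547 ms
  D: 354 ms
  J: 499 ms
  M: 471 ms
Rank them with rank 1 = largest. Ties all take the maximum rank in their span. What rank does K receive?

8

Sorted (descending): 547, 532, 532, 519, 504, 499, 471, 373, 354
The 2 values of 532 occupy positions 2–3 → each gets rank 3.
K has value 373 ms → rank 8.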